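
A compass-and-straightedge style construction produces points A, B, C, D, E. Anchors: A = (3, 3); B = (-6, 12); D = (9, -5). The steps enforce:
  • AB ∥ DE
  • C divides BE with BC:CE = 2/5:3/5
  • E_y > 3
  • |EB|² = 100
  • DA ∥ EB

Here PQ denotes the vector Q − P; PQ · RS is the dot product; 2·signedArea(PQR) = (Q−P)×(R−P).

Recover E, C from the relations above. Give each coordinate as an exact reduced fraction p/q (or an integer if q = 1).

C = (-18/5, 44/5)
E = (0, 4)

1. E_x = 0  [DA ∥ EB ∩ AB ∥ DE]
2. E_y = 4  [DA ∥ EB ∩ AB ∥ DE]
   → E = (0, 4)
3. C_x = -18/5  [C divides BE with BC:CE = 2/5:3/5]
4. C_y = 44/5  [C divides BE with BC:CE = 2/5:3/5]
   → C = (-18/5, 44/5)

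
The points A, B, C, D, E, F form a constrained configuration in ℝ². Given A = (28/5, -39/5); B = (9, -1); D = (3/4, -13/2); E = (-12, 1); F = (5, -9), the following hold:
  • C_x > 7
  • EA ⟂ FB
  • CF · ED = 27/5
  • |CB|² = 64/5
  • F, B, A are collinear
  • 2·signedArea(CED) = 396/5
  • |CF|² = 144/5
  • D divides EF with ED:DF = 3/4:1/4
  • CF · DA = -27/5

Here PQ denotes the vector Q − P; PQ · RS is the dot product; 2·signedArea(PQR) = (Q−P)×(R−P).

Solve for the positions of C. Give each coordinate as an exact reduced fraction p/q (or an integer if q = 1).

1. C_x = 37/5  [CF · ED = 27/5 ∩ 2·signedArea(CED) = 396/5]
2. C_y = -21/5  [CF · ED = 27/5 ∩ 2·signedArea(CED) = 396/5]
   → C = (37/5, -21/5)

C = (37/5, -21/5)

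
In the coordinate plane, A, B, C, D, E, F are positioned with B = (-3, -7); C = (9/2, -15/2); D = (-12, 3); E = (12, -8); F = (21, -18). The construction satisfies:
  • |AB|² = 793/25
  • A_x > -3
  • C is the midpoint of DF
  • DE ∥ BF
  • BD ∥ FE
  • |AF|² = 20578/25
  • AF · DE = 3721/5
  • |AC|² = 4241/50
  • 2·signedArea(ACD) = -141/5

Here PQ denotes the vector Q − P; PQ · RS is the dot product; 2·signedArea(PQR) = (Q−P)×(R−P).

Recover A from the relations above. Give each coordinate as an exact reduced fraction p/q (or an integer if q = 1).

1. A_x = -12/5  [2·signedArea(ACD) = -141/5 ∩ AF · DE = 3721/5]
2. A_y = -7/5  [2·signedArea(ACD) = -141/5 ∩ AF · DE = 3721/5]
   → A = (-12/5, -7/5)

A = (-12/5, -7/5)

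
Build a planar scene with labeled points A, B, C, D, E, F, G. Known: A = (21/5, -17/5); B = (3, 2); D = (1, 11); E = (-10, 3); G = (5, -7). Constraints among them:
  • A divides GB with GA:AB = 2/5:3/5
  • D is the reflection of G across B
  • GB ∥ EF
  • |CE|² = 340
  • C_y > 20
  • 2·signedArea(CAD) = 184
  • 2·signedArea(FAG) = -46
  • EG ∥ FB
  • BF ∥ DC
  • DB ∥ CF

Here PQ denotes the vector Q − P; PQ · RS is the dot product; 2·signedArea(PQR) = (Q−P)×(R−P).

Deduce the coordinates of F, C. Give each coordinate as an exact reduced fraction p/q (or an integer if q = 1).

C = (-14, 21)
F = (-12, 12)

1. F_x = -12  [EG ∥ FB ∩ GB ∥ EF]
2. F_y = 12  [EG ∥ FB ∩ GB ∥ EF]
   → F = (-12, 12)
3. C_x = -14  [DB ∥ CF ∩ BF ∥ DC]
4. C_y = 21  [DB ∥ CF ∩ BF ∥ DC]
   → C = (-14, 21)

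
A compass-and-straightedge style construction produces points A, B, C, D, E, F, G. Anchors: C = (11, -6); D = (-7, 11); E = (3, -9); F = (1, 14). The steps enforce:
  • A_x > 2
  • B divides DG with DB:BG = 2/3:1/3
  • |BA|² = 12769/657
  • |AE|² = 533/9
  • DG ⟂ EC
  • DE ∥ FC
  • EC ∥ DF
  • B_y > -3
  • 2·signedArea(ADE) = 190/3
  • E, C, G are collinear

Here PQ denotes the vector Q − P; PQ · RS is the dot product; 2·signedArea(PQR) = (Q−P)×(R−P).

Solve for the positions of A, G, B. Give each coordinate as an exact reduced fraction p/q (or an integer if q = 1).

A = (7/3, -4/3)
B = (-131/73, -631/219)
G = (59/73, -717/73)

1. G_x = 59/73  [E, C, G are collinear ∩ DG ⟂ EC]
2. G_y = -717/73  [E, C, G are collinear ∩ DG ⟂ EC]
   → G = (59/73, -717/73)
3. B_x = -131/73  [B divides DG with DB:BG = 2/3:1/3]
4. B_y = -631/219  [B divides DG with DB:BG = 2/3:1/3]
   → B = (-131/73, -631/219)
5. A_x = 7/3  [line 20·x + 10·y + -100/3 = 0 ∩ |BA|² = 12769/657]
6. A_y = -4/3  [line 20·x + 10·y + -100/3 = 0 ∩ |BA|² = 12769/657]
   → A = (7/3, -4/3)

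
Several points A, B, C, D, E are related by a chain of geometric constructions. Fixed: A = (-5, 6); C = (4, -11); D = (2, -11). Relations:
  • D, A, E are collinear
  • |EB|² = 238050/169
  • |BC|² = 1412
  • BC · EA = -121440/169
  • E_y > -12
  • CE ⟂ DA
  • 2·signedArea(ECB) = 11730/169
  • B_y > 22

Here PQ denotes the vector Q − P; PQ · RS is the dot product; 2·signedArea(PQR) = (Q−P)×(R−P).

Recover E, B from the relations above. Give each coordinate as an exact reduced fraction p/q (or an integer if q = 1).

B = (-12, 23)
E = (387/169, -1978/169)

1. E_x = 387/169  [D, A, E are collinear ∩ CE ⟂ DA]
2. E_y = -1978/169  [D, A, E are collinear ∩ CE ⟂ DA]
   → E = (387/169, -1978/169)
3. B_x = -12  [line 1232/169·x + -2992/169·y + 83600/169 = 0 ∩ |EB|² = 238050/169]
4. B_y = 23  [line 1232/169·x + -2992/169·y + 83600/169 = 0 ∩ |EB|² = 238050/169]
   → B = (-12, 23)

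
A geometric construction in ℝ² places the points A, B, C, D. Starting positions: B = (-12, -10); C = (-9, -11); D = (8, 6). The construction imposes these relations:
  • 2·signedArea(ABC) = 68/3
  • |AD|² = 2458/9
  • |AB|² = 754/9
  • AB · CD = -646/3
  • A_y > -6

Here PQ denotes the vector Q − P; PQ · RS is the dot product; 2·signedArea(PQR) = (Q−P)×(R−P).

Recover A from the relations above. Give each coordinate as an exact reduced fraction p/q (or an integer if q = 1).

1. A_x = -13/3  [AB · CD = -646/3 ∩ 2·signedArea(ABC) = 68/3]
2. A_y = -5  [AB · CD = -646/3 ∩ 2·signedArea(ABC) = 68/3]
   → A = (-13/3, -5)

A = (-13/3, -5)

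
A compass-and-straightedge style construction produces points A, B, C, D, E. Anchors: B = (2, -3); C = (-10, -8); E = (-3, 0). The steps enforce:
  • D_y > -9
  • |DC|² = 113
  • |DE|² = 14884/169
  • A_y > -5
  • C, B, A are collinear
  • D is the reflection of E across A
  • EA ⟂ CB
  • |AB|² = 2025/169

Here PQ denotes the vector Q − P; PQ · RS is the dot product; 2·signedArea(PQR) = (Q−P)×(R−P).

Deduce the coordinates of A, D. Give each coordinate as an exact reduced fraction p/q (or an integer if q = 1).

1. A_x = -202/169  [C, B, A are collinear ∩ EA ⟂ CB]
2. A_y = -732/169  [C, B, A are collinear ∩ EA ⟂ CB]
   → A = (-202/169, -732/169)
3. D_x = 103/169  [D is the reflection of E across A]
4. D_y = -1464/169  [D is the reflection of E across A]
   → D = (103/169, -1464/169)

A = (-202/169, -732/169)
D = (103/169, -1464/169)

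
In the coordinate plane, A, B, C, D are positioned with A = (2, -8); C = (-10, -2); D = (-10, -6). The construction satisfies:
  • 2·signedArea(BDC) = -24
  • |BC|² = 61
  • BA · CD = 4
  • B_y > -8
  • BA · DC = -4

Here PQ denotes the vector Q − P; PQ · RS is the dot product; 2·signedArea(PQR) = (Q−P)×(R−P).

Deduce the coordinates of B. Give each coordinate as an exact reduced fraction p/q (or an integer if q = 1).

B = (-4, -7)

1. B_x = -4  [BA · DC = -4 ∩ 2·signedArea(BDC) = -24]
2. B_y = -7  [BA · DC = -4 ∩ 2·signedArea(BDC) = -24]
   → B = (-4, -7)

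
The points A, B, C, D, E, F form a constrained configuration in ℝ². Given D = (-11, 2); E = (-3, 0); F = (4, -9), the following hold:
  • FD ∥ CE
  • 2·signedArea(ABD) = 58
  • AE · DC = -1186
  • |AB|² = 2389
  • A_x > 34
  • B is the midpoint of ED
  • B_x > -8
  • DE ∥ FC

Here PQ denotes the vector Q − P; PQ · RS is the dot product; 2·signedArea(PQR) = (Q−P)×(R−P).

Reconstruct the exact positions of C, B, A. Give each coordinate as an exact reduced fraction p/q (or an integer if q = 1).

A = (35, -24)
B = (-7, 1)
C = (12, -11)

1. C_x = 12  [FD ∥ CE ∩ DE ∥ FC]
2. C_y = -11  [FD ∥ CE ∩ DE ∥ FC]
   → C = (12, -11)
3. B_x = -7  [B is the midpoint of ED]
4. B_y = 1  [B is the midpoint of ED]
   → B = (-7, 1)
5. A_x = 35  [2·signedArea(ABD) = 58 ∩ AE · DC = -1186]
6. A_y = -24  [2·signedArea(ABD) = 58 ∩ AE · DC = -1186]
   → A = (35, -24)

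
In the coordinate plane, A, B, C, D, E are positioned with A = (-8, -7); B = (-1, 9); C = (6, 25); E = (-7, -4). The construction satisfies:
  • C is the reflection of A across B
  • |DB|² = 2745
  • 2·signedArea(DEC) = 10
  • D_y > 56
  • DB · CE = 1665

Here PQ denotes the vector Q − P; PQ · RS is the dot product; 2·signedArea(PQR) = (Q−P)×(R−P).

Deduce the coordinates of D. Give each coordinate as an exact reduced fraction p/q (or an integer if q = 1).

1. D_x = 20  [DB · CE = 1665 ∩ 2·signedArea(DEC) = 10]
2. D_y = 57  [DB · CE = 1665 ∩ 2·signedArea(DEC) = 10]
   → D = (20, 57)

D = (20, 57)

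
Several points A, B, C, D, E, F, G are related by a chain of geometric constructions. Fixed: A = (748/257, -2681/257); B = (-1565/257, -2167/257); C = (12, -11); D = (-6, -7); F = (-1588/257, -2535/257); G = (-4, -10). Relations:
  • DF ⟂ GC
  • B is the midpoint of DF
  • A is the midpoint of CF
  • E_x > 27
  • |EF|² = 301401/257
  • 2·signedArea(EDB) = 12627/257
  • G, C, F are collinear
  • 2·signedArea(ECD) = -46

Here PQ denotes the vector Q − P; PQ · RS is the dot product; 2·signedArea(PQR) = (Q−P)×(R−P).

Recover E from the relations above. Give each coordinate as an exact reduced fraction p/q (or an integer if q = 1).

1. E_x = 28  [2·signedArea(EDB) = 12627/257 ∩ 2·signedArea(ECD) = -46]
2. E_y = -12  [2·signedArea(EDB) = 12627/257 ∩ 2·signedArea(ECD) = -46]
   → E = (28, -12)

E = (28, -12)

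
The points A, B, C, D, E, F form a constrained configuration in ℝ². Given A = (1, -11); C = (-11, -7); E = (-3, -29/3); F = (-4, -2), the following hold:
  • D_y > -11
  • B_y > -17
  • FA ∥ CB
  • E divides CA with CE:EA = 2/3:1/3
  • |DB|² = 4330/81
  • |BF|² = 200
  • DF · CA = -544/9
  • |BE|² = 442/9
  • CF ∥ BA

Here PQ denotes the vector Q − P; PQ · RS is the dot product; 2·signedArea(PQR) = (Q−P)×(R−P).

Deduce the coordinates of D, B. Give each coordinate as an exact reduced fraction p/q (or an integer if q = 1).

1. B_x = -6  [CF ∥ BA ∩ FA ∥ CB]
2. B_y = -16  [CF ∥ BA ∩ FA ∥ CB]
   → B = (-6, -16)
3. D_x = -5/3  [line -12·x + 4·y + 184/9 = 0 ∩ |DB|² = 4330/81]
4. D_y = -91/9  [line -12·x + 4·y + 184/9 = 0 ∩ |DB|² = 4330/81]
   → D = (-5/3, -91/9)

B = (-6, -16)
D = (-5/3, -91/9)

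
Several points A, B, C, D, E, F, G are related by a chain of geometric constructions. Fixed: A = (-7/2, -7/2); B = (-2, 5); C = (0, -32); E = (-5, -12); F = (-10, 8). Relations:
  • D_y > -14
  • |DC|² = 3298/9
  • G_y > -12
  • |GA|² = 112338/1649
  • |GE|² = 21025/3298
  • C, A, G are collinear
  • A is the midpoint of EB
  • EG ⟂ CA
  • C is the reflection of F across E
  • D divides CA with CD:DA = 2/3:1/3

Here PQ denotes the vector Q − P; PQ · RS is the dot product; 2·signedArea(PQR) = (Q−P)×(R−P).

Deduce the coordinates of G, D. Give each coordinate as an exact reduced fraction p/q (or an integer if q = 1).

D = (-7/3, -13)
G = (-8225/3298, -38561/3298)

1. G_x = -8225/3298  [C, A, G are collinear ∩ EG ⟂ CA]
2. G_y = -38561/3298  [C, A, G are collinear ∩ EG ⟂ CA]
   → G = (-8225/3298, -38561/3298)
3. D_x = -7/3  [D divides CA with CD:DA = 2/3:1/3]
4. D_y = -13  [D divides CA with CD:DA = 2/3:1/3]
   → D = (-7/3, -13)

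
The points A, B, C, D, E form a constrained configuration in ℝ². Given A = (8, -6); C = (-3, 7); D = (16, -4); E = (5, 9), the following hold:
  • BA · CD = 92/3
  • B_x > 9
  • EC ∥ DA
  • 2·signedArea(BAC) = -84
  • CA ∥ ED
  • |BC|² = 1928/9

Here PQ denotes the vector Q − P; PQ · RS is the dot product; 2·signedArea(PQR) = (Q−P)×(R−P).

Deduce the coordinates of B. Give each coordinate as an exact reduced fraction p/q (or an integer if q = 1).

1. B_x = 29/3  [2·signedArea(BAC) = -84 ∩ BA · CD = 92/3]
2. B_y = -1/3  [2·signedArea(BAC) = -84 ∩ BA · CD = 92/3]
   → B = (29/3, -1/3)

B = (29/3, -1/3)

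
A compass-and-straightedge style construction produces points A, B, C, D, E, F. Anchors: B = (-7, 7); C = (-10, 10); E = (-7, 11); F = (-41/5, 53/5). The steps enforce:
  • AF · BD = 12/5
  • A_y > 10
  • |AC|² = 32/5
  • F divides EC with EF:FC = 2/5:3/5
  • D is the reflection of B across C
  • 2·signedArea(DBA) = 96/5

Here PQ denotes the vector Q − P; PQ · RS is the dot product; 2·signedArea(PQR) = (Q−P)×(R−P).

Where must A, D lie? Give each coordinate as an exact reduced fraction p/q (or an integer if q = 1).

A = (-38/5, 54/5)
D = (-13, 13)

1. D_x = -13  [D is the reflection of B across C]
2. D_y = 13  [D is the reflection of B across C]
   → D = (-13, 13)
3. A_x = -38/5  [AF · BD = 12/5 ∩ 2·signedArea(DBA) = 96/5]
4. A_y = 54/5  [AF · BD = 12/5 ∩ 2·signedArea(DBA) = 96/5]
   → A = (-38/5, 54/5)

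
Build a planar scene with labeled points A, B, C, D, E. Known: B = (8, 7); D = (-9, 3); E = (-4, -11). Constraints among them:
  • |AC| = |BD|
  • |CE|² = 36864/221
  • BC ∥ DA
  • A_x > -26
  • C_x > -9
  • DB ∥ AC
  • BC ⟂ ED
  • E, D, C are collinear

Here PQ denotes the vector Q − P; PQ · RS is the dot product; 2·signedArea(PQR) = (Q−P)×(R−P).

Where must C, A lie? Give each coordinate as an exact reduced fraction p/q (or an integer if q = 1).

A = (-5601/221, -627/221)
C = (-1844/221, 257/221)

1. C_x = -1844/221  [E, D, C are collinear ∩ BC ⟂ ED]
2. C_y = 257/221  [E, D, C are collinear ∩ BC ⟂ ED]
   → C = (-1844/221, 257/221)
3. A_x = -5601/221  [DB ∥ AC ∩ BC ∥ DA]
4. A_y = -627/221  [DB ∥ AC ∩ BC ∥ DA]
   → A = (-5601/221, -627/221)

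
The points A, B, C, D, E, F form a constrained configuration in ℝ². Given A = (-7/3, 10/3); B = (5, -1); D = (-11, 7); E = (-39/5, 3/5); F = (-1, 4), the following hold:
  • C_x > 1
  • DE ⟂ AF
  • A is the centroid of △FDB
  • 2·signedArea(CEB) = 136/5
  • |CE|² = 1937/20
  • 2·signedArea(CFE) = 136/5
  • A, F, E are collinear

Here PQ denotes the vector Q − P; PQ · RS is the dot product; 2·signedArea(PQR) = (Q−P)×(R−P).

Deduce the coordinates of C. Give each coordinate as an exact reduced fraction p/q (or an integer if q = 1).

C = (2, 3/2)

1. C_x = 2  [2·signedArea(CFE) = 136/5 ∩ 2·signedArea(CEB) = 136/5]
2. C_y = 3/2  [2·signedArea(CFE) = 136/5 ∩ 2·signedArea(CEB) = 136/5]
   → C = (2, 3/2)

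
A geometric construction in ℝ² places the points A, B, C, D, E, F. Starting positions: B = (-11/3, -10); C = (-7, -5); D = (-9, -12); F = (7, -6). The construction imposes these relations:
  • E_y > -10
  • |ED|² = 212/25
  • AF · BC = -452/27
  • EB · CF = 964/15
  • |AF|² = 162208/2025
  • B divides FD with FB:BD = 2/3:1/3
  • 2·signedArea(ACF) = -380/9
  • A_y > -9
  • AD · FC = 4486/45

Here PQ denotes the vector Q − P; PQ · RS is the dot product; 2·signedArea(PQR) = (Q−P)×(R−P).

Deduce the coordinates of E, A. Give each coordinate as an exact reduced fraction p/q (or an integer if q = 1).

A = (-73/45, -42/5)
E = (-41/5, -46/5)

1. E_x = -41/5  [line -14·x + 1·y + -528/5 = 0 ∩ |ED|² = 212/25]
2. E_y = -46/5  [line -14·x + 1·y + -528/5 = 0 ∩ |ED|² = 212/25]
   → E = (-41/5, -46/5)
3. A_x = -73/45  [AF · BC = -452/27 ∩ 2·signedArea(ACF) = -380/9]
4. A_y = -42/5  [AF · BC = -452/27 ∩ 2·signedArea(ACF) = -380/9]
   → A = (-73/45, -42/5)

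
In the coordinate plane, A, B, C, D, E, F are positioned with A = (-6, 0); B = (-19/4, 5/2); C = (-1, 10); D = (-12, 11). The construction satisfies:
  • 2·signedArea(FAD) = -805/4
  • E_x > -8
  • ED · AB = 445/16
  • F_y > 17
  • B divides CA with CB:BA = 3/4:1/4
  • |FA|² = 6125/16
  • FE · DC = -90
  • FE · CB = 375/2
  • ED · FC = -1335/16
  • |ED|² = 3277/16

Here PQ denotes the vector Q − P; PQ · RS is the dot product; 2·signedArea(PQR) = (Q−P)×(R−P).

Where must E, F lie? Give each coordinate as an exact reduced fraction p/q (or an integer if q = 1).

1. E_x = -29/4  [line -5/4·x + -5/2·y + -245/16 = 0 ∩ |ED|² = 3277/16]
2. E_y = -5/2  [line -5/4·x + -5/2·y + -245/16 = 0 ∩ |ED|² = 3277/16]
   → E = (-29/4, -5/2)
3. F_x = 11/4  [ED · FC = -1335/16 ∩ FE · DC = -90]
4. F_y = 35/2  [ED · FC = -1335/16 ∩ FE · DC = -90]
   → F = (11/4, 35/2)

E = (-29/4, -5/2)
F = (11/4, 35/2)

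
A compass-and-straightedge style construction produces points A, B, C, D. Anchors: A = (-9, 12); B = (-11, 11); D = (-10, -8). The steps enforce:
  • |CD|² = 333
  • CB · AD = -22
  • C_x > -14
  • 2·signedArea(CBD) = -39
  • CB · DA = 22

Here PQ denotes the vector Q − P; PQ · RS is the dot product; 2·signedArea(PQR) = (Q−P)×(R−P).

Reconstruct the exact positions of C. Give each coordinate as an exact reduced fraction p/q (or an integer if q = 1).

C = (-13, 10)

1. C_x = -13  [2·signedArea(CBD) = -39 ∩ CB · DA = 22]
2. C_y = 10  [2·signedArea(CBD) = -39 ∩ CB · DA = 22]
   → C = (-13, 10)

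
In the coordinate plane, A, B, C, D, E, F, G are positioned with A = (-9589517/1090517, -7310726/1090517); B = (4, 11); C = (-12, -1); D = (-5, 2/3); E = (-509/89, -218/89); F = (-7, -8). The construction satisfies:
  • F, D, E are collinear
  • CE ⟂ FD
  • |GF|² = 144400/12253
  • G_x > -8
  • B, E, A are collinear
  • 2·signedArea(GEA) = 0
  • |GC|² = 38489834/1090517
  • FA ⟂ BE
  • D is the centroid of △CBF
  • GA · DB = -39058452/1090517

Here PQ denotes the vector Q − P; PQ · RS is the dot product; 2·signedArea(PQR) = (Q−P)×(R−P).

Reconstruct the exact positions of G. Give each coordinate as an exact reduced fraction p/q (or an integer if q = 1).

G = (-7913147/1090517, -4990940/1090517)

1. G_x = -7913147/1090517  [2·signedArea(GEA) = 0 ∩ GA · DB = -39058452/1090517]
2. G_y = -4990940/1090517  [2·signedArea(GEA) = 0 ∩ GA · DB = -39058452/1090517]
   → G = (-7913147/1090517, -4990940/1090517)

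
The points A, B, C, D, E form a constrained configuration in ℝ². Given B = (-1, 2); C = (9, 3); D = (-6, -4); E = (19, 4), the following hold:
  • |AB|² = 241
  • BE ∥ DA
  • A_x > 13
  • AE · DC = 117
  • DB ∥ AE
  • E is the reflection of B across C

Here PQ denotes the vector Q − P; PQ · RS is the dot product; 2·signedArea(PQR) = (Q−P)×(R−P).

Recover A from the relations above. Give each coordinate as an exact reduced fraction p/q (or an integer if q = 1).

1. A_x = 14  [DB ∥ AE ∩ BE ∥ DA]
2. A_y = -2  [DB ∥ AE ∩ BE ∥ DA]
   → A = (14, -2)

A = (14, -2)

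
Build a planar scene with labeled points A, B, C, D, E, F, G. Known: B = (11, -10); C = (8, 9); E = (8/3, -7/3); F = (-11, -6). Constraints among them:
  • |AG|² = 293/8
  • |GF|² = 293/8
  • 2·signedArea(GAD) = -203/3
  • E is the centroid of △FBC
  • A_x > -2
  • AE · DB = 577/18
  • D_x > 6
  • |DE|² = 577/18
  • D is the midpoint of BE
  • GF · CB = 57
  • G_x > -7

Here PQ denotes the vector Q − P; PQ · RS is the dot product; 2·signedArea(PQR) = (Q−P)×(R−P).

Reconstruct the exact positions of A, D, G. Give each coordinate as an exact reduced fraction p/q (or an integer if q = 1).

A = (-3/2, 3/2)
D = (41/6, -37/6)
G = (-25/4, -9/4)

1. D_x = 41/6  [D is the midpoint of BE]
2. D_y = -37/6  [D is the midpoint of BE]
   → D = (41/6, -37/6)
3. G_x = -25/4  [line -3·x + 19·y + 24 = 0 ∩ |GF|² = 293/8]
4. G_y = -9/4  [line -3·x + 19·y + 24 = 0 ∩ |GF|² = 293/8]
   → G = (-25/4, -9/4)
5. A_x = -3/2  [AE · DB = 577/18 ∩ 2·signedArea(GAD) = -203/3]
6. A_y = 3/2  [AE · DB = 577/18 ∩ 2·signedArea(GAD) = -203/3]
   → A = (-3/2, 3/2)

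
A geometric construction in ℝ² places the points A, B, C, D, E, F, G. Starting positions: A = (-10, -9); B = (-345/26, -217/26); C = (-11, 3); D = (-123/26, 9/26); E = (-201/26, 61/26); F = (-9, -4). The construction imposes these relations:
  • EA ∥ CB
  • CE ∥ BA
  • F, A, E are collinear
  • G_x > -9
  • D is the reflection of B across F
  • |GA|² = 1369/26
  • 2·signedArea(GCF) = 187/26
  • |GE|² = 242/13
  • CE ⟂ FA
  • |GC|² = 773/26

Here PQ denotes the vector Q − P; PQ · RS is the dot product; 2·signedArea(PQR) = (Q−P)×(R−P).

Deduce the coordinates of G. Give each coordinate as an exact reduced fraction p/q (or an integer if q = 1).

1. G_x = -223/26  [line 7·x + 2·y + 1659/26 = 0 ∩ |GC|² = 773/26]
2. G_y = -49/26  [line 7·x + 2·y + 1659/26 = 0 ∩ |GC|² = 773/26]
   → G = (-223/26, -49/26)

G = (-223/26, -49/26)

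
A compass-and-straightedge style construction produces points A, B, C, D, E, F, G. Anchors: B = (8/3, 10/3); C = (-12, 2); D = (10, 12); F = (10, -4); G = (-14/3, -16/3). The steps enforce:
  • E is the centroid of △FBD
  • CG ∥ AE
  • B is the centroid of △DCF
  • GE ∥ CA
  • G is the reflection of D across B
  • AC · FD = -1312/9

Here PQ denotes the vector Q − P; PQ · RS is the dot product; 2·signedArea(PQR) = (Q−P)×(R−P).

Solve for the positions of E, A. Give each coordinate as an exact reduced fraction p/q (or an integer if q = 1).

1. E_x = 68/9  [E is the centroid of △FBD]
2. E_y = 34/9  [E is the centroid of △FBD]
   → E = (68/9, 34/9)
3. A_x = 2/9  [CG ∥ AE ∩ GE ∥ CA]
4. A_y = 100/9  [CG ∥ AE ∩ GE ∥ CA]
   → A = (2/9, 100/9)

A = (2/9, 100/9)
E = (68/9, 34/9)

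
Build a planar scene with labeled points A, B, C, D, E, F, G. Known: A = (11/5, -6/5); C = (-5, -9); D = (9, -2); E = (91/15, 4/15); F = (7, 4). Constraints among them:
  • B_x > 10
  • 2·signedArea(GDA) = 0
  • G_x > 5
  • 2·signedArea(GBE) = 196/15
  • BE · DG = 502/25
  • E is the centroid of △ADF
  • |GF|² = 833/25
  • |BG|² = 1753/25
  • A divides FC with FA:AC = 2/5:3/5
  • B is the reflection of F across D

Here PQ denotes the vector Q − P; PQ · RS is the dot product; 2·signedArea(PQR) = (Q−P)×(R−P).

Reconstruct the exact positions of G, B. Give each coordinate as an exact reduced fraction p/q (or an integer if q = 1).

B = (11, -8)
G = (28/5, -8/5)

1. B_x = 11  [B is the reflection of F across D]
2. B_y = -8  [B is the reflection of F across D]
   → B = (11, -8)
3. G_x = 28/5  [2·signedArea(GDA) = 0 ∩ BE · DG = 502/25]
4. G_y = -8/5  [2·signedArea(GDA) = 0 ∩ BE · DG = 502/25]
   → G = (28/5, -8/5)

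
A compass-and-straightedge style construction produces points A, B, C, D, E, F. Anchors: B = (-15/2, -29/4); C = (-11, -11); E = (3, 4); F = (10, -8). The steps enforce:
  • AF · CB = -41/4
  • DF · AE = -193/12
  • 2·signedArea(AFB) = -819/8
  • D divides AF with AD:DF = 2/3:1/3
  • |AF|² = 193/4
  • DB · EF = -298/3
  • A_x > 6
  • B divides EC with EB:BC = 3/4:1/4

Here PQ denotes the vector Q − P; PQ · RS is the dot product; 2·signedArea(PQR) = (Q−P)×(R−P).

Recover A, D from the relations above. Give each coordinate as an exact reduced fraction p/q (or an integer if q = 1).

1. A_x = 13/2  [2·signedArea(AFB) = -819/8 ∩ AF · CB = -41/4]
2. A_y = -2  [2·signedArea(AFB) = -819/8 ∩ AF · CB = -41/4]
   → A = (13/2, -2)
3. D_x = 53/6  [D divides AF with AD:DF = 2/3:1/3]
4. D_y = -6  [D divides AF with AD:DF = 2/3:1/3]
   → D = (53/6, -6)

A = (13/2, -2)
D = (53/6, -6)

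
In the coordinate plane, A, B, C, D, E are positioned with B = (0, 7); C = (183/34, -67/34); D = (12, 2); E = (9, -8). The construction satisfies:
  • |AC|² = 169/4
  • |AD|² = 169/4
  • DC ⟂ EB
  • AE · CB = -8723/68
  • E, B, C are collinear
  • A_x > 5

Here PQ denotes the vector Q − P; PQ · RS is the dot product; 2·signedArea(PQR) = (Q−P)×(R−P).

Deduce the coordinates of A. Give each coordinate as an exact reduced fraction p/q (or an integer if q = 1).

1. A_x = 6  [line 183/34·x + -305/34·y + 549/68 = 0 ∩ |AC|² = 169/4]
2. A_y = 9/2  [line 183/34·x + -305/34·y + 549/68 = 0 ∩ |AC|² = 169/4]
   → A = (6, 9/2)

A = (6, 9/2)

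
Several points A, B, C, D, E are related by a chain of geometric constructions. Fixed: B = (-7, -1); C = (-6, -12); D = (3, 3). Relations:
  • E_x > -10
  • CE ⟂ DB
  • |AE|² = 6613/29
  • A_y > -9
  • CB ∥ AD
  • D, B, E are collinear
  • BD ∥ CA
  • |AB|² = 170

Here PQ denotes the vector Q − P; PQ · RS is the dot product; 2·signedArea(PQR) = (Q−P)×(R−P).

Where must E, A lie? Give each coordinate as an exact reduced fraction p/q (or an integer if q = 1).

A = (4, -8)
E = (-288/29, -63/29)

1. E_x = -288/29  [D, B, E are collinear ∩ CE ⟂ DB]
2. E_y = -63/29  [D, B, E are collinear ∩ CE ⟂ DB]
   → E = (-288/29, -63/29)
3. A_x = 4  [CB ∥ AD ∩ BD ∥ CA]
4. A_y = -8  [CB ∥ AD ∩ BD ∥ CA]
   → A = (4, -8)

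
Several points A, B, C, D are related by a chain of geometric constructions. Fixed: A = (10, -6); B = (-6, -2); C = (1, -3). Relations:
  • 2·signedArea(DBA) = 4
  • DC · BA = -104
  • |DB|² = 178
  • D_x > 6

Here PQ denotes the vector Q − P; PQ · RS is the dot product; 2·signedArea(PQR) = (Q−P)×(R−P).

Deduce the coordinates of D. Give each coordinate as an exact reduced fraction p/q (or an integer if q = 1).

D = (7, -5)

1. D_x = 7  [2·signedArea(DBA) = 4 ∩ DC · BA = -104]
2. D_y = -5  [2·signedArea(DBA) = 4 ∩ DC · BA = -104]
   → D = (7, -5)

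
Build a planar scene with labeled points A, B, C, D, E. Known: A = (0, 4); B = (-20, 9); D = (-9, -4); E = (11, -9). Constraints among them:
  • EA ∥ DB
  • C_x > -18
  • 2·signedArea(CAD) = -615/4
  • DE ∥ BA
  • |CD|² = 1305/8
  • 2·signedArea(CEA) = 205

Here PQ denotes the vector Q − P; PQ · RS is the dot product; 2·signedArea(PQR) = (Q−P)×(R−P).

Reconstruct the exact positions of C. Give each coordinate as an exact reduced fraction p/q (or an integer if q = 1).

1. C_x = -69/4  [2·signedArea(CAD) = -615/4 ∩ 2·signedArea(CEA) = 205]
2. C_y = 23/4  [2·signedArea(CAD) = -615/4 ∩ 2·signedArea(CEA) = 205]
   → C = (-69/4, 23/4)

C = (-69/4, 23/4)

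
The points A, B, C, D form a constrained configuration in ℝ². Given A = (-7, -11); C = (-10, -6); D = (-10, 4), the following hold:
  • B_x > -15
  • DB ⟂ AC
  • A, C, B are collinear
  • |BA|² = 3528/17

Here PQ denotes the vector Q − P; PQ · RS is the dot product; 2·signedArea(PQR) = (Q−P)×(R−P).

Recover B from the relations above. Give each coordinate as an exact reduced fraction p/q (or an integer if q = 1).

B = (-245/17, 23/17)

1. B_x = -245/17  [A, C, B are collinear ∩ DB ⟂ AC]
2. B_y = 23/17  [A, C, B are collinear ∩ DB ⟂ AC]
   → B = (-245/17, 23/17)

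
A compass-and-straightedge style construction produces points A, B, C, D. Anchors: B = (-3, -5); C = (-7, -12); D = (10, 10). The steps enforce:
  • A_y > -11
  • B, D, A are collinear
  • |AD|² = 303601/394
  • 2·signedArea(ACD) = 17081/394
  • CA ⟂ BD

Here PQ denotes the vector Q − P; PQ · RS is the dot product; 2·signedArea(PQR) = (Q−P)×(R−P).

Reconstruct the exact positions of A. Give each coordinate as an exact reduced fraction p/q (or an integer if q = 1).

A = (-3223/394, -4325/394)

1. A_x = -3223/394  [B, D, A are collinear ∩ CA ⟂ BD]
2. A_y = -4325/394  [B, D, A are collinear ∩ CA ⟂ BD]
   → A = (-3223/394, -4325/394)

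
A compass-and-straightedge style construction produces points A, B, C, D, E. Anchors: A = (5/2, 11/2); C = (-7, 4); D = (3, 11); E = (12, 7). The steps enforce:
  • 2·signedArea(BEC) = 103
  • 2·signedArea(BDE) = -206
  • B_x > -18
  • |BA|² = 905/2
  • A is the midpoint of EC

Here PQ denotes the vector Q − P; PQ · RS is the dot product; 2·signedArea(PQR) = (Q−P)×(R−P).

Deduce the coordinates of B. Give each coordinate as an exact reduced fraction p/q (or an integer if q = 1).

1. B_x = -17  [2·signedArea(BDE) = -206 ∩ 2·signedArea(BEC) = 103]
2. B_y = -3  [2·signedArea(BDE) = -206 ∩ 2·signedArea(BEC) = 103]
   → B = (-17, -3)

B = (-17, -3)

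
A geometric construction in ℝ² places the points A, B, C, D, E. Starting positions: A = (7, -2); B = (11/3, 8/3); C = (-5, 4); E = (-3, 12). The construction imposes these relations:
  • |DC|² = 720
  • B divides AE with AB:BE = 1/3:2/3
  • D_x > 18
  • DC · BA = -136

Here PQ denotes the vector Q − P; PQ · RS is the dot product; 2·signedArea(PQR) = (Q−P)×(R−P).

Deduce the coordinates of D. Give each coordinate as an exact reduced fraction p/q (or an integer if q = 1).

1. D_x = 19  [line -10/3·x + 14/3·y + 302/3 = 0 ∩ |DC|² = 720]
2. D_y = -8  [line -10/3·x + 14/3·y + 302/3 = 0 ∩ |DC|² = 720]
   → D = (19, -8)

D = (19, -8)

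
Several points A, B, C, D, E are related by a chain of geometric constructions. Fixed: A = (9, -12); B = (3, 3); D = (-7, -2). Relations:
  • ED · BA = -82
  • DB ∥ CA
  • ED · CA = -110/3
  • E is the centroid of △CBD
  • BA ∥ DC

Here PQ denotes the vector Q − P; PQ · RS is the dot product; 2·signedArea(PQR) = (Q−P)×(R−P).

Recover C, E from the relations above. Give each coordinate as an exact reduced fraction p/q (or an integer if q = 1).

1. C_x = -1  [DB ∥ CA ∩ BA ∥ DC]
2. C_y = -17  [DB ∥ CA ∩ BA ∥ DC]
   → C = (-1, -17)
3. E_x = -5/3  [E is the centroid of △CBD]
4. E_y = -16/3  [E is the centroid of △CBD]
   → E = (-5/3, -16/3)

C = (-1, -17)
E = (-5/3, -16/3)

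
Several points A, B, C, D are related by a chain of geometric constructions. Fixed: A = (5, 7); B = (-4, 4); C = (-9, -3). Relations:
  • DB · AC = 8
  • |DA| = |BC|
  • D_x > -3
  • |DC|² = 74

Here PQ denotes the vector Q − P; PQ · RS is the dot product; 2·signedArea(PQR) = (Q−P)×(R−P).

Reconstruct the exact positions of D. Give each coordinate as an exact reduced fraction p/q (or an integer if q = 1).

D = (-2, 2)

1. D_x = -2  [line 14·x + 10·y + 8 = 0 ∩ |DC|² = 74]
2. D_y = 2  [line 14·x + 10·y + 8 = 0 ∩ |DC|² = 74]
   → D = (-2, 2)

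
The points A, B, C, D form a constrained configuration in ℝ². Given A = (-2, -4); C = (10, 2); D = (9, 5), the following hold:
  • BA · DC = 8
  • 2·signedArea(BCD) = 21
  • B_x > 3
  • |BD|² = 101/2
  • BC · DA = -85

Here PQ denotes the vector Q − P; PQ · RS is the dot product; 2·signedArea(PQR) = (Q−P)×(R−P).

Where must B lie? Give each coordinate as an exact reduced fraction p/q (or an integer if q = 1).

B = (7/2, 1/2)

1. B_x = 7/2  [2·signedArea(BCD) = 21 ∩ BC · DA = -85]
2. B_y = 1/2  [2·signedArea(BCD) = 21 ∩ BC · DA = -85]
   → B = (7/2, 1/2)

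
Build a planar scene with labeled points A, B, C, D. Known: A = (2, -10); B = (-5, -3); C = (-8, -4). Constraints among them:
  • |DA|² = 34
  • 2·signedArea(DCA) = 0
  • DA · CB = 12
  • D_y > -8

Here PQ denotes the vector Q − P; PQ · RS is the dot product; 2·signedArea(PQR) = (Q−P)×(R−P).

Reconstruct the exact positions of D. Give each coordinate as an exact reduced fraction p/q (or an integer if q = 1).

D = (-3, -7)

1. D_x = -3  [2·signedArea(DCA) = 0 ∩ DA · CB = 12]
2. D_y = -7  [2·signedArea(DCA) = 0 ∩ DA · CB = 12]
   → D = (-3, -7)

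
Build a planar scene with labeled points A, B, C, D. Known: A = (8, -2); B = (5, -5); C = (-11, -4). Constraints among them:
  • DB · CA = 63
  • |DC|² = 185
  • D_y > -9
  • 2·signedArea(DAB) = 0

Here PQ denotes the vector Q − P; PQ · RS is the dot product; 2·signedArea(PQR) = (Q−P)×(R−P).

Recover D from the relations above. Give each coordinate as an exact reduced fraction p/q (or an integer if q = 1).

D = (2, -8)

1. D_x = 2  [2·signedArea(DAB) = 0 ∩ DB · CA = 63]
2. D_y = -8  [2·signedArea(DAB) = 0 ∩ DB · CA = 63]
   → D = (2, -8)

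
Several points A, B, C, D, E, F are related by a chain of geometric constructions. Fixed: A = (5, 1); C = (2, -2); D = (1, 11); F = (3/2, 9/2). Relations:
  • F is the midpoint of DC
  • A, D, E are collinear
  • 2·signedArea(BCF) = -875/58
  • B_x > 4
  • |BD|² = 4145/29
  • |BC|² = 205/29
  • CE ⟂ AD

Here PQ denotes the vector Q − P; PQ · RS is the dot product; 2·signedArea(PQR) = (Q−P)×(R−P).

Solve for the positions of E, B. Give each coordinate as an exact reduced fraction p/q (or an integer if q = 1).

B = (122/29, -15/29)
E = (163/29, -16/29)

1. E_x = 163/29  [A, D, E are collinear ∩ CE ⟂ AD]
2. E_y = -16/29  [A, D, E are collinear ∩ CE ⟂ AD]
   → E = (163/29, -16/29)
3. B_x = 122/29  [line -13/2·x + -1/2·y + 1571/58 = 0 ∩ |BD|² = 4145/29]
4. B_y = -15/29  [line -13/2·x + -1/2·y + 1571/58 = 0 ∩ |BD|² = 4145/29]
   → B = (122/29, -15/29)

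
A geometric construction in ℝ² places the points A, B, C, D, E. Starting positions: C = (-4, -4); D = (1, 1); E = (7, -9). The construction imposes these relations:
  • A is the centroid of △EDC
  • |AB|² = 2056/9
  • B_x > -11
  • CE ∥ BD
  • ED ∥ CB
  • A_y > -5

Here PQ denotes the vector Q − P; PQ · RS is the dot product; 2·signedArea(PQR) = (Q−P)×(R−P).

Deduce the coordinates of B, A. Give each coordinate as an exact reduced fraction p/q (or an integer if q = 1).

A = (4/3, -4)
B = (-10, 6)

1. B_x = -10  [CE ∥ BD ∩ ED ∥ CB]
2. B_y = 6  [CE ∥ BD ∩ ED ∥ CB]
   → B = (-10, 6)
3. A_x = 4/3  [A is the centroid of △EDC]
4. A_y = -4  [A is the centroid of △EDC]
   → A = (4/3, -4)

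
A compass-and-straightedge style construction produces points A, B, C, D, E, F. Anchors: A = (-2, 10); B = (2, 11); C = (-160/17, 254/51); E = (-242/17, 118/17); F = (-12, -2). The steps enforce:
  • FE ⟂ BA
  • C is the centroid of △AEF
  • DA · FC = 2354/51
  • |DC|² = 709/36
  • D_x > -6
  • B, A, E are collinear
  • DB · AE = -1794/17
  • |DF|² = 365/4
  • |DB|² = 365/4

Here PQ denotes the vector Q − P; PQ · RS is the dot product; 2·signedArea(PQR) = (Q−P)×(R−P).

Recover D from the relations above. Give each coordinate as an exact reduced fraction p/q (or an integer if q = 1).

D = (-5, 9/2)

1. D_x = -5  [DB · AE = -1794/17 ∩ DA · FC = 2354/51]
2. D_y = 9/2  [DB · AE = -1794/17 ∩ DA · FC = 2354/51]
   → D = (-5, 9/2)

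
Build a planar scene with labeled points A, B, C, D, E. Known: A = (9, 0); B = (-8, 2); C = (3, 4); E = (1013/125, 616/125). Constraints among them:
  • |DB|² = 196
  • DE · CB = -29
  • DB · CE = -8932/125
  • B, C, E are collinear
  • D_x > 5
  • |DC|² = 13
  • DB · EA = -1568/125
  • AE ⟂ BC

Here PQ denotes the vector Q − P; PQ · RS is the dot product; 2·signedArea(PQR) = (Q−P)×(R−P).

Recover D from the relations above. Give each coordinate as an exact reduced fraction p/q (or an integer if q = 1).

D = (6, 2)

1. D_x = 6  [DB · CE = -8932/125 ∩ DB · EA = -1568/125]
2. D_y = 2  [DB · CE = -8932/125 ∩ DB · EA = -1568/125]
   → D = (6, 2)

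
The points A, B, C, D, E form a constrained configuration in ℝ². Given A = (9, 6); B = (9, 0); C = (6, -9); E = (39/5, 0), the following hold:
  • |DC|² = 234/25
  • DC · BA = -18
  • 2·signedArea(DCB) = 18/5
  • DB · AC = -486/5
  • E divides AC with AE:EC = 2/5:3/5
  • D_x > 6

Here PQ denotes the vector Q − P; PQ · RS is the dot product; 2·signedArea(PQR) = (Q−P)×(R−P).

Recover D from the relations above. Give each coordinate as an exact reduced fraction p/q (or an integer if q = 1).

D = (33/5, -6)

1. D_x = 33/5  [2·signedArea(DCB) = 18/5 ∩ DC · BA = -18]
2. D_y = -6  [2·signedArea(DCB) = 18/5 ∩ DC · BA = -18]
   → D = (33/5, -6)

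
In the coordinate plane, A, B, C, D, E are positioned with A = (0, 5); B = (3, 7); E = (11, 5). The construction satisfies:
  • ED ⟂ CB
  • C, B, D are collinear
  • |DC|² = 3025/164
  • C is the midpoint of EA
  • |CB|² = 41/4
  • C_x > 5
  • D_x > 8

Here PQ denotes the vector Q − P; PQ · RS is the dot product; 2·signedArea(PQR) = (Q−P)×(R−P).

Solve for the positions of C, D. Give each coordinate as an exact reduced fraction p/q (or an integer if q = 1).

1. C_x = 11/2  [C is the midpoint of EA]
2. C_y = 5  [C is the midpoint of EA]
   → C = (11/2, 5)
3. D_x = 363/41  [C, B, D are collinear ∩ ED ⟂ CB]
4. D_y = 95/41  [C, B, D are collinear ∩ ED ⟂ CB]
   → D = (363/41, 95/41)

C = (11/2, 5)
D = (363/41, 95/41)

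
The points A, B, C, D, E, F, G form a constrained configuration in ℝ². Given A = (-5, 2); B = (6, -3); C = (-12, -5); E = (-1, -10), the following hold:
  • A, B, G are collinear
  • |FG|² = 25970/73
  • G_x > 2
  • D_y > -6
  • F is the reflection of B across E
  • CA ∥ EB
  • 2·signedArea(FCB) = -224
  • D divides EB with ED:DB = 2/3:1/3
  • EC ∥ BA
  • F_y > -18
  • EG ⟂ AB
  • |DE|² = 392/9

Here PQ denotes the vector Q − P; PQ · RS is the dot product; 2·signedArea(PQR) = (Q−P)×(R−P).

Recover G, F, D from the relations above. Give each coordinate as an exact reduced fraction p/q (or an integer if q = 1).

1. G_x = 207/73  [A, B, G are collinear ∩ EG ⟂ AB]
2. G_y = -114/73  [A, B, G are collinear ∩ EG ⟂ AB]
   → G = (207/73, -114/73)
3. F_x = -8  [F is the reflection of B across E]
4. F_y = -17  [F is the reflection of B across E]
   → F = (-8, -17)
5. D_x = 11/3  [D divides EB with ED:DB = 2/3:1/3]
6. D_y = -16/3  [D divides EB with ED:DB = 2/3:1/3]
   → D = (11/3, -16/3)

D = (11/3, -16/3)
F = (-8, -17)
G = (207/73, -114/73)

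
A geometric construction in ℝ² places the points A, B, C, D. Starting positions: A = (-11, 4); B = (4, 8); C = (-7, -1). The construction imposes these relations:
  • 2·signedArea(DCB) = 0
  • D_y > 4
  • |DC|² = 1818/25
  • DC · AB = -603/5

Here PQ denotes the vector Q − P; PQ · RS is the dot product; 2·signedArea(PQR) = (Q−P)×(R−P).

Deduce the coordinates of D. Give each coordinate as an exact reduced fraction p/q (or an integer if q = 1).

1. D_x = -2/5  [2·signedArea(DCB) = 0 ∩ DC · AB = -603/5]
2. D_y = 22/5  [2·signedArea(DCB) = 0 ∩ DC · AB = -603/5]
   → D = (-2/5, 22/5)

D = (-2/5, 22/5)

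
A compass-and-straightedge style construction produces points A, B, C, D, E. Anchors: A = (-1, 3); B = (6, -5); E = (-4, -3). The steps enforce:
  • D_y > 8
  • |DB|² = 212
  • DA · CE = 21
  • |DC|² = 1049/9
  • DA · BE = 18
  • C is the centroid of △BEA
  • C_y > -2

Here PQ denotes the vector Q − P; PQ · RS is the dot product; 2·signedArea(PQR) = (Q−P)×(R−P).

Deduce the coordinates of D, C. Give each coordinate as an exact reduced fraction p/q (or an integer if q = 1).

1. D_x = 2  [line 10·x + -2·y + -2 = 0 ∩ |DB|² = 212]
2. D_y = 9  [line 10·x + -2·y + -2 = 0 ∩ |DB|² = 212]
   → D = (2, 9)
3. C_x = 1/3  [DA · CE = 21 ∩ C is the centroid of △BEA]
4. C_y = -5/3  [DA · CE = 21 ∩ C is the centroid of △BEA]
   → C = (1/3, -5/3)

C = (1/3, -5/3)
D = (2, 9)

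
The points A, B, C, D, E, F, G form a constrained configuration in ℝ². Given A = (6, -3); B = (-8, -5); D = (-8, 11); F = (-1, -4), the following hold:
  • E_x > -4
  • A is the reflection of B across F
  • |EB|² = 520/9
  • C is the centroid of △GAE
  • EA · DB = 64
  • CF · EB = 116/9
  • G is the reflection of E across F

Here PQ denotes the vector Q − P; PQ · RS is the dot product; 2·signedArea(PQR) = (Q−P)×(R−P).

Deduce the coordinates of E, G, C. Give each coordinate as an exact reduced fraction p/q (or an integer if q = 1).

C = (4/3, -11/3)
E = (-10/3, 1)
G = (4/3, -9)

1. E_y = 1  [EA · DB = 64]
2. E_x = -10/3  [|EB|² = 520/9]
   → E = (-10/3, 1)
3. G_x = 4/3  [G is the reflection of E across F]
4. G_y = -9  [G is the reflection of E across F]
   → G = (4/3, -9)
5. C_x = 4/3  [C is the centroid of △GAE]
6. C_y = -11/3  [C is the centroid of △GAE]
   → C = (4/3, -11/3)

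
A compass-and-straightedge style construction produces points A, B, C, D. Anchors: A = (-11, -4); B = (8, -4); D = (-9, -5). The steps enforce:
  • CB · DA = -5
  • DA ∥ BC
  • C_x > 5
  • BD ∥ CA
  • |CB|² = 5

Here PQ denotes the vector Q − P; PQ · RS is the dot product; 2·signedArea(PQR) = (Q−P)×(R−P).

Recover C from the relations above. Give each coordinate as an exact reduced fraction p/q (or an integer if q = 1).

C = (6, -3)

1. C_x = 6  [BD ∥ CA ∩ DA ∥ BC]
2. C_y = -3  [BD ∥ CA ∩ DA ∥ BC]
   → C = (6, -3)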